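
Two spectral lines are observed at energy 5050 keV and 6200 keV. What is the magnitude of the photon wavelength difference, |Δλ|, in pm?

Using λ = hc/E: λ₁ = 2.455e-13 m, λ₂ = 2.000e-13 m.
|Δλ| = |2.455e-13 − 2.000e-13| = 4.55e-14 m = 0.0455 pm.

0.0455 pm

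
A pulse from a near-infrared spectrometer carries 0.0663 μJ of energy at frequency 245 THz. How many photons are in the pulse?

Per-photon energy: E = 1.623e-19 J (from frequency = 245 THz).
N = E_total / E_photon = 6.63e-8 J / 1.623e-19 J = 4.08e11.

4.08e11 photons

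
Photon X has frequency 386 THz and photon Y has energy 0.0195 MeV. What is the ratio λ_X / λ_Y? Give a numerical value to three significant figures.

λ_X = 7.767e-7 m (from frequency = 386 THz, via λ = c/f).
λ_Y = 6.358e-11 m (from energy = 0.0195 MeV, via λ = hc/E).
Ratio = 7.767e-7 / 6.358e-11 = 1.22e4.

1.22e4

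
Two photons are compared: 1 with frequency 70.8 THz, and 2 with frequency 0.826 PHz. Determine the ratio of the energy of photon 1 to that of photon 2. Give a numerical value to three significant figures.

E_1 = 4.691 × 10^-20 J (from frequency = 70.8 THz, via E = hf).
E_2 = 5.473 × 10^-19 J (from frequency = 0.826 PHz, via E = hf).
Ratio = 4.691 × 10^-20 / 5.473 × 10^-19 = 0.0857.

0.0857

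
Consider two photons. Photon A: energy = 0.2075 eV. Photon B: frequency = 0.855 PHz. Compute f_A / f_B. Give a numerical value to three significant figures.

0.0587

f_A = 5.017 × 10^13 Hz (from energy = 0.2075 eV, via f = E/h).
f_B = 8.550 × 10^14 Hz (from frequency = 0.855 PHz, via f given directly).
Ratio = 5.017 × 10^13 / 8.550 × 10^14 = 0.0587.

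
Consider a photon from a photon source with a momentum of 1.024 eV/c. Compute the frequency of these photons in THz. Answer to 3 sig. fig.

248 THz

First convert: p = 1.024 eV/c = 5.4725e-28 kg·m/s.
Since f = pc/h for a photon, f = 2.476e14 Hz.
Converting to THz: f = 247.6 THz ≈ 248 THz.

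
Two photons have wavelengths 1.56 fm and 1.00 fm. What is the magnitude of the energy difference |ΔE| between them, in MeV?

Using E = hc/λ: E₁ = 1.273 × 10^-10 J, E₂ = 1.986 × 10^-10 J.
|ΔE| = |1.273 × 10^-10 − 1.986 × 10^-10| = 7.13 × 10^-11 J = 445 MeV.

445 MeV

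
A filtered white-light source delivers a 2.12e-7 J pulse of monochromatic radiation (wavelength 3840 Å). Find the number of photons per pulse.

Per-photon energy: E = 5.173e-19 J (from wavelength = 3840 Å).
N = E_total / E_photon = 2.12e-7 J / 5.173e-19 J = 4.10e11.

4.10e11 photons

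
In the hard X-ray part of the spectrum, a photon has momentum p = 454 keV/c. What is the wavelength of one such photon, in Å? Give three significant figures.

In SI units: p = 454 keV/c = 2.4263e-22 kg·m/s.
The photon relation is λ = h/p, giving λ = 2.731e-12 m.
Converting to Å: λ = 0.02731 Å ≈ 0.0273 Å.

0.0273 Å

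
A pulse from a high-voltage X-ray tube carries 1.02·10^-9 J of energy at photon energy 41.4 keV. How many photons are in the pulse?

1.54·10^5 photons

Per-photon energy: E = 6.633·10^-15 J (from energy = 41.4 keV).
N = E_total / E_photon = 1.02·10^-9 J / 6.633·10^-15 J = 1.54·10^5.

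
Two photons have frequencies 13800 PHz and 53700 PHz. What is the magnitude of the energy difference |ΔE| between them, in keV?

165 keV

Using E = hf: E₁ = 9.144 × 10^-15 J, E₂ = 3.558 × 10^-14 J.
|ΔE| = |9.144 × 10^-15 − 3.558 × 10^-14| = 2.64 × 10^-14 J = 165 keV.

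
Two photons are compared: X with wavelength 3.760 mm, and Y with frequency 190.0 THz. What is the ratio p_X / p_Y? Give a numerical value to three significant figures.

p_X = 1.762 × 10^-31 kg·m/s (from wavelength = 3.760 mm, via p = h/λ).
p_Y = 4.199 × 10^-28 kg·m/s (from frequency = 190.0 THz, via p = hf/c).
Ratio = 1.762 × 10^-31 / 4.199 × 10^-28 = 4.20 × 10^-4.

4.20 × 10^-4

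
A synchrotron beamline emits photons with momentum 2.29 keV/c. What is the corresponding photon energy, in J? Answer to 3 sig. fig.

Take c = 2.99792458e8 m/s, 1 eV = 1.602176634e-19 J.
In SI units: p = 2.29 keV/c = 1.2238e-24 kg·m/s.
For a photon E = pc, so E = 3.669e-16 J.
So E ≈ 3.67e-16 J.

3.67e-16 J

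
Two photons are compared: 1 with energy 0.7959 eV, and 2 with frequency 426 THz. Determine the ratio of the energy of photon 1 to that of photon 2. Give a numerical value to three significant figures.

E_1 = 1.275e-19 J (from energy = 0.7959 eV, via E given directly).
E_2 = 2.823e-19 J (from frequency = 426 THz, via E = hf).
Ratio = 1.275e-19 / 2.823e-19 = 0.452.

0.452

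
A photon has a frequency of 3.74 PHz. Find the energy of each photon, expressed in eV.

Take h = 6.62607015e-34 J·s, 1 eV = 1.602176634e-19 J.
In SI units: f = 3.74 PHz = 3.74e15 Hz.
Apply E = hf: E = 2.478e-18 J.
Converting to eV: E = 15.47 eV ≈ 15.5 eV.

15.5 eV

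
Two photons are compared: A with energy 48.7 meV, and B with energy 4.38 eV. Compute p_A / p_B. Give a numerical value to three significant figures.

0.0111

p_A = 2.603 × 10^-29 kg·m/s (from energy = 48.7 meV, via p = E/c).
p_B = 2.341 × 10^-27 kg·m/s (from energy = 4.38 eV, via p = E/c).
Ratio = 2.603 × 10^-29 / 2.341 × 10^-27 = 0.0111.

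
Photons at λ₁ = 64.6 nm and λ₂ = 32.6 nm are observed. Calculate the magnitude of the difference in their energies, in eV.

18.8 eV

Using E = hc/λ: E₁ = 3.075e-18 J, E₂ = 6.093e-18 J.
|ΔE| = |3.075e-18 − 6.093e-18| = 3.02e-18 J = 18.8 eV.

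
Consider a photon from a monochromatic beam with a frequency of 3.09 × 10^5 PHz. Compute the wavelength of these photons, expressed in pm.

0.970 pm

(c = 2.99792458 × 10^8 m/s.)
First convert: f = 3.09 × 10^5 PHz = 3.09 × 10^20 Hz.
The photon relation is λ = c/f, giving λ = 9.702 × 10^-13 m.
Converting to pm: λ = 0.9702 pm ≈ 0.970 pm.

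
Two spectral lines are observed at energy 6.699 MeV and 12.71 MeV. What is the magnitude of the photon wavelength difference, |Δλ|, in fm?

Using λ = hc/E: λ₁ = 1.8508 × 10^-13 m, λ₂ = 9.7549 × 10^-14 m.
|Δλ| = |1.8508 × 10^-13 − 9.7549 × 10^-14| = 8.75 × 10^-14 m = 87.5 fm.

87.5 fm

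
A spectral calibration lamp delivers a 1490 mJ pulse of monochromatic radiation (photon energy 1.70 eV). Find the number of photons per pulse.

5.47e18 photons

Per-photon energy: E = 2.724e-19 J (from energy = 1.70 eV).
N = E_total / E_photon = 1.49 J / 2.724e-19 J = 5.47e18.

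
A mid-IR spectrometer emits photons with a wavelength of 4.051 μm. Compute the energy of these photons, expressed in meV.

306 meV

In SI units: λ = 4.051 μm = 4.051e-6 m.
For a photon E = hc/λ, so E = 4.904e-20 J.
Converting to meV: E = 306.1 meV ≈ 306 meV.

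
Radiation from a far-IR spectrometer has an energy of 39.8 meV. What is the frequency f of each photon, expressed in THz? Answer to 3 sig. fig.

Take h = 6.62607015e-34 J·s, 1 eV = 1.602176634e-19 J.
In SI units: E = 39.8 meV = 6.3767e-21 J.
The photon relation is f = E/h, giving f = 9.624e12 Hz.
Converting to THz: f = 9.624 THz ≈ 9.62 THz.

9.62 THz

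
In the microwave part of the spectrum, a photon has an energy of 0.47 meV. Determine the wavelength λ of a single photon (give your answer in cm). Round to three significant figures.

0.264 cm

(h = 6.62607015 × 10^-34 J·s, c = 2.99792458 × 10^8 m/s, 1 eV = 1.602176634 × 10^-19 J.)
Convert to SI: E = 0.47 meV = 7.5302 × 10^-23 J.
Apply λ = hc/E: λ = 0.002638 m.
Converting to cm: λ = 0.2638 cm ≈ 0.264 cm.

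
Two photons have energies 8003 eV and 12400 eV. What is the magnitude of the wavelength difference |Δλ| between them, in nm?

Using λ = hc/E: λ₁ = 1.5492·10^-10 m, λ₂ = 9.9987·10^-11 m.
|Δλ| = |1.5492·10^-10 − 9.9987·10^-11| = 5.49·10^-11 m = 0.0549 nm.

0.0549 nm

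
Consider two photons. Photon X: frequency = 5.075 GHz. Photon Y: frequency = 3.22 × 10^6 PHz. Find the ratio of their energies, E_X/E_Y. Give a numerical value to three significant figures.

E_X = 3.363 × 10^-24 J (from frequency = 5.075 GHz, via E = hf).
E_Y = 2.134 × 10^-12 J (from frequency = 3.22 × 10^6 PHz, via E = hf).
Ratio = 3.363 × 10^-24 / 2.134 × 10^-12 = 1.58 × 10^-12.

1.58 × 10^-12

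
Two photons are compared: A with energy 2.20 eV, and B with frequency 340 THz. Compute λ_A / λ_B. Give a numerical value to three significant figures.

0.639

λ_A = 5.636e-7 m (from energy = 2.20 eV, via λ = hc/E).
λ_B = 8.817e-7 m (from frequency = 340 THz, via λ = c/f).
Ratio = 5.636e-7 / 8.817e-7 = 0.639.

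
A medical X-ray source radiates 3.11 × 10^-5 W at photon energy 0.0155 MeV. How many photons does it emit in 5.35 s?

6.70 × 10^10 photons

Total energy: E_total = P·t = 3.11 × 10^-5 × 5.35 = 1.664 × 10^-4 J.
Per-photon energy: E = 2.483 × 10^-15 J.
N = E_total / E_photon = 6.70 × 10^10.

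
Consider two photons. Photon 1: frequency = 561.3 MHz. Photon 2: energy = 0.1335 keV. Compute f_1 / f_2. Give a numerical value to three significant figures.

f_1 = 5.613e8 Hz (from frequency = 561.3 MHz, via f given directly).
f_2 = 3.228e16 Hz (from energy = 0.1335 keV, via f = E/h).
Ratio = 5.613e8 / 3.228e16 = 1.74e-8.

1.74e-8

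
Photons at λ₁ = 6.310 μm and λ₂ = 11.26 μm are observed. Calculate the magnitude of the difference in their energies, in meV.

Using E = hc/λ: E₁ = 3.1481 × 10^-20 J, E₂ = 1.7642 × 10^-20 J.
|ΔE| = |3.1481 × 10^-20 − 1.7642 × 10^-20| = 1.38 × 10^-20 J = 86.4 meV.

86.4 meV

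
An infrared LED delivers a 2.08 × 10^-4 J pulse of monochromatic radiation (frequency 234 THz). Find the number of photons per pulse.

1.34 × 10^15 photons

Per-photon energy: E = 1.551 × 10^-19 J (from frequency = 234 THz).
N = E_total / E_photon = 2.08 × 10^-4 J / 1.551 × 10^-19 J = 1.34 × 10^15.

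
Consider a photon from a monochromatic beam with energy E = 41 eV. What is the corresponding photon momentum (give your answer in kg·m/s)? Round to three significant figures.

In SI units: E = 41 eV = 6.5689 × 10^-18 J.
For a photon p = E/c, so p = 2.191 × 10^-26 kg·m/s.
So p ≈ 2.19 × 10^-26 kg·m/s.

2.19 × 10^-26 kg·m/s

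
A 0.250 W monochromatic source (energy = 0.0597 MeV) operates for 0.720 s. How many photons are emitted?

Total energy: E_total = P·t = 0.250 × 0.720 = 0.1800 J.
Per-photon energy: E = 9.565 × 10^-15 J.
N = E_total / E_photon = 1.88 × 10^13.

1.88 × 10^13 photons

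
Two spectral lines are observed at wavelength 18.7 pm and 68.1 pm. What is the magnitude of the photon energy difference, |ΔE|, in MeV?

Using E = hc/λ: E₁ = 1.062e-14 J, E₂ = 2.917e-15 J.
|ΔE| = |1.062e-14 − 2.917e-15| = 7.71e-15 J = 0.0481 MeV.

0.0481 MeV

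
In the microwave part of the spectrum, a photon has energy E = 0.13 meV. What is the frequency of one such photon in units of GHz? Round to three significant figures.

First convert: E = 0.13 meV = 2.0828e-23 J.
Apply f = E/h: f = 3.143e10 Hz.
Converting to GHz: f = 31.43 GHz ≈ 31.4 GHz.

31.4 GHz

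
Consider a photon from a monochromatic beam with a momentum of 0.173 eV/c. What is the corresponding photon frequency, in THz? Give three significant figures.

First convert: p = 0.173 eV/c = 9.2456e-29 kg·m/s.
Apply f = pc/h: f = 4.183e13 Hz.
Converting to THz: f = 41.83 THz ≈ 41.8 THz.

41.8 THz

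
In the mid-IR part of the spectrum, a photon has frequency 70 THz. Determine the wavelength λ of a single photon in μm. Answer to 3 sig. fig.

4.28 μm

Convert to SI: f = 70 THz = 7.0·10^13 Hz.
The photon relation is λ = c/f, giving λ = 4.283·10^-6 m.
Converting to μm: λ = 4.283 μm ≈ 4.28 μm.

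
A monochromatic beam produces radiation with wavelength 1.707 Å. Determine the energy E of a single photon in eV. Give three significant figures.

Use h = 6.62607015·10^-34 J·s, c = 2.99792458·10^8 m/s, 1 eV = 1.602176634·10^-19 J.
Convert to SI: λ = 1.707 Å = 1.707·10^-10 m.
Apply E = hc/λ: E = 1.164·10^-15 J.
Converting to eV: E = 7263 eV ≈ 7260 eV.

7260 eV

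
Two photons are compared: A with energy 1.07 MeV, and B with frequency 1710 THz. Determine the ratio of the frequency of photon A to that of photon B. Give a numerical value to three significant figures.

1.51 × 10^5

f_A = 2.587 × 10^20 Hz (from energy = 1.07 MeV, via f = E/h).
f_B = 1.710 × 10^15 Hz (from frequency = 1710 THz, via f given directly).
Ratio = 2.587 × 10^20 / 1.710 × 10^15 = 1.51 × 10^5.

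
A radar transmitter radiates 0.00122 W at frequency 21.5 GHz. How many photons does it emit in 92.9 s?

7.96e21 photons

Total energy: E_total = P·t = 0.00122 × 92.9 = 0.1133 J.
Per-photon energy: E = 1.425e-23 J.
N = E_total / E_photon = 7.96e21.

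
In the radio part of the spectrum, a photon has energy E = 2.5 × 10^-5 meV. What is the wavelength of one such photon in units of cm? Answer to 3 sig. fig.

First convert: E = 2.5 × 10^-5 meV = 4.0054 × 10^-27 J.
Since λ = hc/E for a photon, λ = 49.59 m.
Converting to cm: λ = 4959 cm ≈ 4960 cm.

4960 cm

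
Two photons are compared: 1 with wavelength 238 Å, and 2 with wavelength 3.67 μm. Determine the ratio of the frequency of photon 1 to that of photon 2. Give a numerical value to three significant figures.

f_1 = 1.260·10^16 Hz (from wavelength = 238 Å, via f = c/λ).
f_2 = 8.169·10^13 Hz (from wavelength = 3.67 μm, via f = c/λ).
Ratio = 1.260·10^16 / 8.169·10^13 = 154.

154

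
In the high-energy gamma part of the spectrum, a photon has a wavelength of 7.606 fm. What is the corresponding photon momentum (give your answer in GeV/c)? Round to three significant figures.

In SI units: λ = 7.606 fm = 7.606 × 10^-15 m.
The photon relation is p = h/λ, giving p = 8.712 × 10^-20 kg·m/s.
Converting to GeV/c: p = 0.1630 GeV/c ≈ 0.163 GeV/c.

0.163 GeV/c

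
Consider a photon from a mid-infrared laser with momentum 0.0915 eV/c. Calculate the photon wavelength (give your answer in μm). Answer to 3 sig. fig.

13.6 μm

Convert to SI: p = 0.0915 eV/c = 4.8900 × 10^-29 kg·m/s.
The photon relation is λ = h/p, giving λ = 1.355 × 10^-5 m.
Converting to μm: λ = 13.55 μm ≈ 13.6 μm.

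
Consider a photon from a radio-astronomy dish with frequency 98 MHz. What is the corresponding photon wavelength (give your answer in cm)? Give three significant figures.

Convert to SI: f = 98 MHz = 9.8 × 10^7 Hz.
For a photon λ = c/f, so λ = 3.059 m.
Converting to cm: λ = 305.9 cm ≈ 306 cm.

306 cm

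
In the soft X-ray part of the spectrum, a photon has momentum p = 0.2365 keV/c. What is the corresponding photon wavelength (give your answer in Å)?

52.4 Å

Take h = 6.62607015 × 10^-34 J·s, c = 2.99792458 × 10^8 m/s, 1 eV = 1.602176634 × 10^-19 J.
In SI units: p = 0.2365 keV/c = 1.2639 × 10^-25 kg·m/s.
Since λ = h/p for a photon, λ = 5.242 × 10^-9 m.
Converting to Å: λ = 52.42 Å ≈ 52.4 Å.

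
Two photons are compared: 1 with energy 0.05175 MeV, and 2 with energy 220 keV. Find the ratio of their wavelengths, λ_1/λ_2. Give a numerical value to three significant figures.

4.25

λ_1 = 2.396e-11 m (from energy = 0.05175 MeV, via λ = hc/E).
λ_2 = 5.636e-12 m (from energy = 220 keV, via λ = hc/E).
Ratio = 2.396e-11 / 5.636e-12 = 4.25.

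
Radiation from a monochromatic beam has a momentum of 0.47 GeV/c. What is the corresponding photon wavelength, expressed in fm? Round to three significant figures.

2.64 fm

Take h = 6.62607015 × 10^-34 J·s, c = 2.99792458 × 10^8 m/s, 1 eV = 1.602176634 × 10^-19 J.
First convert: p = 0.47 GeV/c = 2.5118 × 10^-19 kg·m/s.
Apply λ = h/p: λ = 2.638 × 10^-15 m.
Converting to fm: λ = 2.638 fm ≈ 2.64 fm.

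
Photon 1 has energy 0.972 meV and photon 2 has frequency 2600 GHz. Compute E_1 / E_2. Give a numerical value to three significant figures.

E_1 = 1.557e-22 J (from energy = 0.972 meV, via E given directly).
E_2 = 1.723e-21 J (from frequency = 2600 GHz, via E = hf).
Ratio = 1.557e-22 / 1.723e-21 = 0.0904.

0.0904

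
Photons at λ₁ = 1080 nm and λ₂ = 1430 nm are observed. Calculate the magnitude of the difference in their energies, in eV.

0.281 eV

Using E = hc/λ: E₁ = 1.839e-19 J, E₂ = 1.389e-19 J.
|ΔE| = |1.839e-19 − 1.389e-19| = 4.50e-20 J = 0.281 eV.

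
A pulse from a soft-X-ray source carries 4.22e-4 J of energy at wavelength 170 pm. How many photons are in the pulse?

Per-photon energy: E = 1.168e-15 J (from wavelength = 170 pm).
N = E_total / E_photon = 4.22e-4 J / 1.168e-15 J = 3.61e11.

3.61e11 photons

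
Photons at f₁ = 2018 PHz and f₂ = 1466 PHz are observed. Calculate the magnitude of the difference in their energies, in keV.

Using E = hf: E₁ = 1.3371 × 10^-15 J, E₂ = 9.7138 × 10^-16 J.
|ΔE| = |1.3371 × 10^-15 − 9.7138 × 10^-16| = 3.66 × 10^-16 J = 2.28 keV.

2.28 keV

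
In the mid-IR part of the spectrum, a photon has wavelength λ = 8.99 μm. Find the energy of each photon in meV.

Take h = 6.62607015e-34 J·s, c = 2.99792458e8 m/s, 1 eV = 1.602176634e-19 J.
First convert: λ = 8.99 μm = 8.99e-6 m.
For a photon E = hc/λ, so E = 2.210e-20 J.
Converting to meV: E = 137.9 meV ≈ 138 meV.

138 meV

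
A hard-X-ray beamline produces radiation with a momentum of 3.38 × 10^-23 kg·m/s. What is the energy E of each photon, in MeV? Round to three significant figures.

0.0632 MeV

Since E = pc for a photon, E = 1.013 × 10^-14 J.
Converting to MeV: E = 0.06325 MeV ≈ 0.0632 MeV.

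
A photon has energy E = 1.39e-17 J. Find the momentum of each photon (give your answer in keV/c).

Take c = 2.99792458e8 m/s, 1 eV = 1.602176634e-19 J.
For a photon p = E/c, so p = 4.637e-26 kg·m/s.
Converting to keV/c: p = 0.08676 keV/c ≈ 0.0868 keV/c.

0.0868 keV/c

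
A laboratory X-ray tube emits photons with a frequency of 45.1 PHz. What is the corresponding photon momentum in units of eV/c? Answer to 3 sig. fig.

Take h = 6.62607015·10^-34 J·s, c = 2.99792458·10^8 m/s, 1 eV = 1.602176634·10^-19 J.
Convert to SI: f = 45.1 PHz = 4.51·10^16 Hz.
For a photon p = hf/c, so p = 9.968·10^-26 kg·m/s.
Converting to eV/c: p = 186.5 eV/c ≈ 187 eV/c.

187 eV/c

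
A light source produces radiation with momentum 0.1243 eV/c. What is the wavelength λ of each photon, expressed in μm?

Use h = 6.62607015 × 10^-34 J·s, c = 2.99792458 × 10^8 m/s, 1 eV = 1.602176634 × 10^-19 J.
Convert to SI: p = 0.1243 eV/c = 6.6429 × 10^-29 kg·m/s.
Since λ = h/p for a photon, λ = 9.975 × 10^-6 m.
Converting to μm: λ = 9.975 μm ≈ 9.97 μm.

9.97 μm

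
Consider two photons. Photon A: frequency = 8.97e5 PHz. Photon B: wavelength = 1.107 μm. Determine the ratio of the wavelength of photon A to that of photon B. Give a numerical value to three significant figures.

3.02e-7

λ_A = 3.342e-13 m (from frequency = 8.97e5 PHz, via λ = c/f).
λ_B = 1.107e-6 m (from wavelength = 1.107 μm, via λ given directly).
Ratio = 3.342e-13 / 1.107e-6 = 3.02e-7.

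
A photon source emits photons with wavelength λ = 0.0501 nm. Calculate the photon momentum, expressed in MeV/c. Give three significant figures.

(h = 6.62607015e-34 J·s, c = 2.99792458e8 m/s, 1 eV = 1.602176634e-19 J.)
In SI units: λ = 0.0501 nm = 5.01e-11 m.
Since p = h/λ for a photon, p = 1.323e-23 kg·m/s.
Converting to MeV/c: p = 0.02475 MeV/c ≈ 0.0247 MeV/c.

0.0247 MeV/c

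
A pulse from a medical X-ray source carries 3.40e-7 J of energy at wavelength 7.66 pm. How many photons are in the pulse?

Per-photon energy: E = 2.593e-14 J (from wavelength = 7.66 pm).
N = E_total / E_photon = 3.40e-7 J / 2.593e-14 J = 1.31e7.

1.31e7 photons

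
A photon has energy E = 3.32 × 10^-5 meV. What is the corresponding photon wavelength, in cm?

3730 cm

(h = 6.62607015 × 10^-34 J·s, c = 2.99792458 × 10^8 m/s, 1 eV = 1.602176634 × 10^-19 J.)
Convert to SI: E = 3.32 × 10^-5 meV = 5.3192 × 10^-27 J.
For a photon λ = hc/E, so λ = 37.34 m.
Converting to cm: λ = 3734 cm ≈ 3730 cm.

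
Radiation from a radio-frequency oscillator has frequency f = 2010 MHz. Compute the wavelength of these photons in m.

Use c = 2.99792458e8 m/s.
In SI units: f = 2010 MHz = 2.01e9 Hz.
Since λ = c/f for a photon, λ = 0.1492 m.
So λ ≈ 0.149 m.

0.149 m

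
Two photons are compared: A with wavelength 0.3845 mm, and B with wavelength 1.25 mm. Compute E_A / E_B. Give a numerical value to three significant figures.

3.25

E_A = 5.166·10^-22 J (from wavelength = 0.3845 mm, via E = hc/λ).
E_B = 1.589·10^-22 J (from wavelength = 1.25 mm, via E = hc/λ).
Ratio = 5.166·10^-22 / 1.589·10^-22 = 3.25.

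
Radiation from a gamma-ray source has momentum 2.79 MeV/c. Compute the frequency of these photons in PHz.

6.75e5 PHz

First convert: p = 2.79 MeV/c = 1.4911e-21 kg·m/s.
Since f = pc/h for a photon, f = 6.746e20 Hz.
Converting to PHz: f = 674600 PHz ≈ 6.75e5 PHz.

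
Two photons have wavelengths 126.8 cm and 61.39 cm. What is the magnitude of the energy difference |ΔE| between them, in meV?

Using E = hc/λ: E₁ = 1.5666e-25 J, E₂ = 3.2358e-25 J.
|ΔE| = |1.5666e-25 − 3.2358e-25| = 1.67e-25 J = 1.04e-3 meV.

1.04e-3 meV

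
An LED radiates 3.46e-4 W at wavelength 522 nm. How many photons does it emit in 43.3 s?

Total energy: E_total = P·t = 3.46e-4 × 43.3 = 0.01498 J.
Per-photon energy: E = 3.805e-19 J.
N = E_total / E_photon = 3.94e16.

3.94e16 photons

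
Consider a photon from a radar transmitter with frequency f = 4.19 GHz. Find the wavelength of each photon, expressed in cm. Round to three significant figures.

Take c = 2.99792458e8 m/s.
In SI units: f = 4.19 GHz = 4.19e9 Hz.
Apply λ = c/f: λ = 0.07155 m.
Converting to cm: λ = 7.155 cm ≈ 7.15 cm.

7.15 cm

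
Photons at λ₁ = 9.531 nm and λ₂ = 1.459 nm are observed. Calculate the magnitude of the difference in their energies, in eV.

Using E = hc/λ: E₁ = 2.0842 × 10^-17 J, E₂ = 1.3615 × 10^-16 J.
|ΔE| = |2.0842 × 10^-17 − 1.3615 × 10^-16| = 1.15 × 10^-16 J = 720 eV.

720 eV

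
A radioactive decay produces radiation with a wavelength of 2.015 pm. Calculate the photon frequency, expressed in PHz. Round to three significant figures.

Take c = 2.99792458e8 m/s.
In SI units: λ = 2.015 pm = 2.015e-12 m.
Apply f = c/λ: f = 1.488e20 Hz.
Converting to PHz: f = 148800 PHz ≈ 1.49e5 PHz.

1.49e5 PHz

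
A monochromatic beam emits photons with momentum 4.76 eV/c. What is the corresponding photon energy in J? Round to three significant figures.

(c = 2.99792458 × 10^8 m/s, 1 eV = 1.602176634 × 10^-19 J.)
Convert to SI: p = 4.76 eV/c = 2.5439 × 10^-27 kg·m/s.
Since E = pc for a photon, E = 7.626 × 10^-19 J.
So E ≈ 7.63 × 10^-19 J.

7.63 × 10^-19 J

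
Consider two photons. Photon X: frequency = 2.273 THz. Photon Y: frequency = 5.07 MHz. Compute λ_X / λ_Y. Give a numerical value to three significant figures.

λ_X = 1.319·10^-4 m (from frequency = 2.273 THz, via λ = c/f).
λ_Y = 59.13 m (from frequency = 5.07 MHz, via λ = c/f).
Ratio = 1.319·10^-4 / 59.13 = 2.23·10^-6.

2.23·10^-6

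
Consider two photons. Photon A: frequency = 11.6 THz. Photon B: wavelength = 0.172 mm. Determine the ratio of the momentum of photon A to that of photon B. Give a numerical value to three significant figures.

6.66

p_A = 2.564e-29 kg·m/s (from frequency = 11.6 THz, via p = hf/c).
p_B = 3.852e-30 kg·m/s (from wavelength = 0.172 mm, via p = h/λ).
Ratio = 2.564e-29 / 3.852e-30 = 6.66.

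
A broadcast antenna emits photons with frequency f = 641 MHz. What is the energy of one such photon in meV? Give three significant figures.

In SI units: f = 641 MHz = 6.41 × 10^8 Hz.
Since E = hf for a photon, E = 4.247 × 10^-25 J.
Converting to meV: E = 0.002651 meV ≈ 2.65 × 10^-3 meV.

2.65 × 10^-3 meV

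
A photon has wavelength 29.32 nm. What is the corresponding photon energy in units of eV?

Take h = 6.62607015·10^-34 J·s, c = 2.99792458·10^8 m/s, 1 eV = 1.602176634·10^-19 J.
First convert: λ = 29.32 nm = 2.932·10^-8 m.
Since E = hc/λ for a photon, E = 6.775·10^-18 J.
Converting to eV: E = 42.29 eV ≈ 42.3 eV.

42.3 eV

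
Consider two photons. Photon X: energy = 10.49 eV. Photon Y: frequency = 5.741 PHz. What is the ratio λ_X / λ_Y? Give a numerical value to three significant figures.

2.26

λ_X = 1.182e-7 m (from energy = 10.49 eV, via λ = hc/E).
λ_Y = 5.222e-8 m (from frequency = 5.741 PHz, via λ = c/f).
Ratio = 1.182e-7 / 5.222e-8 = 2.26.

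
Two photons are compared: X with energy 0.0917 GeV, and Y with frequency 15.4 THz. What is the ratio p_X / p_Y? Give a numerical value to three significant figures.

p_X = 4.901·10^-20 kg·m/s (from energy = 0.0917 GeV, via p = E/c).
p_Y = 3.404·10^-29 kg·m/s (from frequency = 15.4 THz, via p = hf/c).
Ratio = 4.901·10^-20 / 3.404·10^-29 = 1.44·10^9.

1.44·10^9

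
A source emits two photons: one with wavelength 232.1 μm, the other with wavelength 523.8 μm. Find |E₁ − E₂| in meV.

2.97 meV

Using E = hc/λ: E₁ = 8.5586·10^-22 J, E₂ = 3.7924·10^-22 J.
|ΔE| = |8.5586·10^-22 − 3.7924·10^-22| = 4.77·10^-22 J = 2.97 meV.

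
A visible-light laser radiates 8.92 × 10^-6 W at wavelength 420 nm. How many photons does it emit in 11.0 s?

Total energy: E_total = P·t = 8.92 × 10^-6 × 11.0 = 9.812 × 10^-5 J.
Per-photon energy: E = 4.730 × 10^-19 J.
N = E_total / E_photon = 2.07 × 10^14.

2.07 × 10^14 photons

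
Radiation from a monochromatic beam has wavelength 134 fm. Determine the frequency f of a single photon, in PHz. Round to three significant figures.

First convert: λ = 134 fm = 1.34e-13 m.
The photon relation is f = c/λ, giving f = 2.237e21 Hz.
Converting to PHz: f = 2.237e6 PHz ≈ 2.24e6 PHz.

2.24e6 PHz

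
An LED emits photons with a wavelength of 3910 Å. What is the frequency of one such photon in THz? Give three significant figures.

Use c = 2.99792458·10^8 m/s.
First convert: λ = 3910 Å = 3.91·10^-7 m.
For a photon f = c/λ, so f = 7.667·10^14 Hz.
Converting to THz: f = 766.7 THz ≈ 767 THz.

767 THz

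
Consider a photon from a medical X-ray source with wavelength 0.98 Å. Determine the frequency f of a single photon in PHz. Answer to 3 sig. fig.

Convert to SI: λ = 0.98 Å = 9.8·10^-11 m.
For a photon f = c/λ, so f = 3.059·10^18 Hz.
Converting to PHz: f = 3059 PHz ≈ 3060 PHz.

3060 PHz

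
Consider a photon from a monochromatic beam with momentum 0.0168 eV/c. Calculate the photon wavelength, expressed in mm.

0.0738 mm

First convert: p = 0.0168 eV/c = 8.9784 × 10^-30 kg·m/s.
The photon relation is λ = h/p, giving λ = 7.380 × 10^-5 m.
Converting to mm: λ = 0.07380 mm ≈ 0.0738 mm.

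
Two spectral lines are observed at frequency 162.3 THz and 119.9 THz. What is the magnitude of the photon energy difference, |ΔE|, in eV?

Using E = hf: E₁ = 1.0754e-19 J, E₂ = 7.9447e-20 J.
|ΔE| = |1.0754e-19 − 7.9447e-20| = 2.81e-20 J = 0.175 eV.

0.175 eV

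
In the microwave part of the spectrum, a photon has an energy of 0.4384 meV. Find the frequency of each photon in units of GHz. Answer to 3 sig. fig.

106 GHz

Use h = 6.62607015·10^-34 J·s, 1 eV = 1.602176634·10^-19 J.
In SI units: E = 0.4384 meV = 7.0239·10^-23 J.
For a photon f = E/h, so f = 1.060·10^11 Hz.
Converting to GHz: f = 106.0 GHz ≈ 106 GHz.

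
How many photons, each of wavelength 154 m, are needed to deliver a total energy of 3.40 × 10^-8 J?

Per-photon energy: E = 1.290 × 10^-27 J (from wavelength = 154 m).
N = E_total / E_photon = 3.40 × 10^-8 J / 1.290 × 10^-27 J = 2.64 × 10^19.

2.64 × 10^19 photons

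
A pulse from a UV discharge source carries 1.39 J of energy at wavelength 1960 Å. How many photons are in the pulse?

1.37e18 photons

Per-photon energy: E = 1.013e-18 J (from wavelength = 1960 Å).
N = E_total / E_photon = 1.39 J / 1.013e-18 J = 1.37e18.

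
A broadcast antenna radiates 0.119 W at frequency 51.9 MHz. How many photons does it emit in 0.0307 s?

1.06e23 photons

Total energy: E_total = P·t = 0.119 × 0.0307 = 0.003653 J.
Per-photon energy: E = 3.439e-26 J.
N = E_total / E_photon = 1.06e23.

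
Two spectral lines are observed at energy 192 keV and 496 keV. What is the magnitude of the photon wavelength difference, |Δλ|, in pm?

Using λ = hc/E: λ₁ = 6.458 × 10^-12 m, λ₂ = 2.500 × 10^-12 m.
|Δλ| = |6.458 × 10^-12 − 2.500 × 10^-12| = 3.96 × 10^-12 m = 3.96 pm.

3.96 pm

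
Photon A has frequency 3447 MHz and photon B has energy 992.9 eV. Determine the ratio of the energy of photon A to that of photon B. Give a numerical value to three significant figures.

1.44e-8

E_A = 2.284e-24 J (from frequency = 3447 MHz, via E = hf).
E_B = 1.591e-16 J (from energy = 992.9 eV, via E given directly).
Ratio = 2.284e-24 / 1.591e-16 = 1.44e-8.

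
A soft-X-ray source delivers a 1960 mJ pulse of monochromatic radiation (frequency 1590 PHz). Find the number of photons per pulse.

1.86e15 photons

Per-photon energy: E = 1.054e-15 J (from frequency = 1590 PHz).
N = E_total / E_photon = 1.96 J / 1.054e-15 J = 1.86e15.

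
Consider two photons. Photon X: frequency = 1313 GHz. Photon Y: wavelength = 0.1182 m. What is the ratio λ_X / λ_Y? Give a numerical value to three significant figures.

1.93 × 10^-3

λ_X = 2.283 × 10^-4 m (from frequency = 1313 GHz, via λ = c/f).
λ_Y = 0.1182 m (from wavelength = 0.1182 m, via λ given directly).
Ratio = 2.283 × 10^-4 / 0.1182 = 1.93 × 10^-3.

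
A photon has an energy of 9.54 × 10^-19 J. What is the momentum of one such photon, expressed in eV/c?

The photon relation is p = E/c, giving p = 3.182 × 10^-27 kg·m/s.
Converting to eV/c: p = 5.954 eV/c ≈ 5.95 eV/c.

5.95 eV/c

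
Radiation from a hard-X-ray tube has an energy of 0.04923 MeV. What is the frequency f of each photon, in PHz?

In SI units: E = 0.04923 MeV = 7.8875 × 10^-15 J.
The photon relation is f = E/h, giving f = 1.190 × 10^19 Hz.
Converting to PHz: f = 11900 PHz ≈ 1.19 × 10^4 PHz.

1.19 × 10^4 PHz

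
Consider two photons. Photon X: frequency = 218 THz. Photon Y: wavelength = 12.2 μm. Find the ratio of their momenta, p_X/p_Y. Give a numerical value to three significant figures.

p_X = 4.818 × 10^-28 kg·m/s (from frequency = 218 THz, via p = hf/c).
p_Y = 5.431 × 10^-29 kg·m/s (from wavelength = 12.2 μm, via p = h/λ).
Ratio = 4.818 × 10^-28 / 5.431 × 10^-29 = 8.87.

8.87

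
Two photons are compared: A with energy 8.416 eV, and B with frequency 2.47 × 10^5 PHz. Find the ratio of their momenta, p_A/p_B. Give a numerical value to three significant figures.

8.24 × 10^-6

p_A = 4.498 × 10^-27 kg·m/s (from energy = 8.416 eV, via p = E/c).
p_B = 5.459 × 10^-22 kg·m/s (from frequency = 2.47 × 10^5 PHz, via p = hf/c).
Ratio = 4.498 × 10^-27 / 5.459 × 10^-22 = 8.24 × 10^-6.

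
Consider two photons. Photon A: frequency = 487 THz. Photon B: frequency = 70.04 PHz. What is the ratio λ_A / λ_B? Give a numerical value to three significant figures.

144

λ_A = 6.156e-7 m (from frequency = 487 THz, via λ = c/f).
λ_B = 4.280e-9 m (from frequency = 70.04 PHz, via λ = c/f).
Ratio = 6.156e-7 / 4.280e-9 = 144.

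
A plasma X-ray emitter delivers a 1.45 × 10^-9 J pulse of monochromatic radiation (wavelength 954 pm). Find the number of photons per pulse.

Per-photon energy: E = 2.082 × 10^-16 J (from wavelength = 954 pm).
N = E_total / E_photon = 1.45 × 10^-9 J / 2.082 × 10^-16 J = 6.96 × 10^6.

6.96 × 10^6 photons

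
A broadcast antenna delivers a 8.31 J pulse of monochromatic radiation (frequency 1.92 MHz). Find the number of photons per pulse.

Per-photon energy: E = 1.272e-27 J (from frequency = 1.92 MHz).
N = E_total / E_photon = 8.31 J / 1.272e-27 J = 6.53e27.

6.53e27 photons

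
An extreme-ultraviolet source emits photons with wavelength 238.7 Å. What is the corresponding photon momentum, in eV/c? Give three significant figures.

(h = 6.62607015 × 10^-34 J·s, c = 2.99792458 × 10^8 m/s, 1 eV = 1.602176634 × 10^-19 J.)
First convert: λ = 238.7 Å = 2.387 × 10^-8 m.
For a photon p = h/λ, so p = 2.776 × 10^-26 kg·m/s.
Converting to eV/c: p = 51.94 eV/c ≈ 51.9 eV/c.

51.9 eV/c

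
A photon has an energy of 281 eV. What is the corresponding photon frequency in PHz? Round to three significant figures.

First convert: E = 281 eV = 4.5021 × 10^-17 J.
Since f = E/h for a photon, f = 6.795 × 10^16 Hz.
Converting to PHz: f = 67.95 PHz ≈ 67.9 PHz.

67.9 PHz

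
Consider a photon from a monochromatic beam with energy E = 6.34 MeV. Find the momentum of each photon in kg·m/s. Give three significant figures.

Take c = 2.99792458 × 10^8 m/s, 1 eV = 1.602176634 × 10^-19 J.
First convert: E = 6.34 MeV = 1.0158 × 10^-12 J.
Since p = E/c for a photon, p = 3.388 × 10^-21 kg·m/s.
So p ≈ 3.39 × 10^-21 kg·m/s.

3.39 × 10^-21 kg·m/s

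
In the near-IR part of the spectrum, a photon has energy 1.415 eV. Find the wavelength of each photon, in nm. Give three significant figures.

876 nm

Use h = 6.62607015 × 10^-34 J·s, c = 2.99792458 × 10^8 m/s, 1 eV = 1.602176634 × 10^-19 J.
Convert to SI: E = 1.415 eV = 2.2671 × 10^-19 J.
Apply λ = hc/E: λ = 8.762 × 10^-7 m.
Converting to nm: λ = 876.2 nm ≈ 876 nm.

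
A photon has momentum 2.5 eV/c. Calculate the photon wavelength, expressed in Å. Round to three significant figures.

4960 Å

Use h = 6.62607015 × 10^-34 J·s, c = 2.99792458 × 10^8 m/s, 1 eV = 1.602176634 × 10^-19 J.
In SI units: p = 2.5 eV/c = 1.3361 × 10^-27 kg·m/s.
For a photon λ = h/p, so λ = 4.959 × 10^-7 m.
Converting to Å: λ = 4959 Å ≈ 4960 Å.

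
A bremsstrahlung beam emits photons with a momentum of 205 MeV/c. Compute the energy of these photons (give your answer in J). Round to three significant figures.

In SI units: p = 205 MeV/c = 1.0956e-19 kg·m/s.
For a photon E = pc, so E = 3.284e-11 J.
So E ≈ 3.28e-11 J.

3.28e-11 J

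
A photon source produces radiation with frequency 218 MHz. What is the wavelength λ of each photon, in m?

First convert: f = 218 MHz = 2.18·10^8 Hz.
The photon relation is λ = c/f, giving λ = 1.375 m.
So λ ≈ 1.38 m.

1.38 m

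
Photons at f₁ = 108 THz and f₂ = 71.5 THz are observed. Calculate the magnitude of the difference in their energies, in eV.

Using E = hf: E₁ = 7.156e-20 J, E₂ = 4.738e-20 J.
|ΔE| = |7.156e-20 − 4.738e-20| = 2.42e-20 J = 0.151 eV.

0.151 eV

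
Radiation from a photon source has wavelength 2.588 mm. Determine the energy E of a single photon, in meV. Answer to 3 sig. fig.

0.479 meV

In SI units: λ = 2.588 mm = 0.002588 m.
For a photon E = hc/λ, so E = 7.676 × 10^-23 J.
Converting to meV: E = 0.4791 meV ≈ 0.479 meV.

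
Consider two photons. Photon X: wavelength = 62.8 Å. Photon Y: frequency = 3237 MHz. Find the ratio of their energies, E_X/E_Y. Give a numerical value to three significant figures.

1.47e7

E_X = 3.163e-17 J (from wavelength = 62.8 Å, via E = hc/λ).
E_Y = 2.145e-24 J (from frequency = 3237 MHz, via E = hf).
Ratio = 3.163e-17 / 2.145e-24 = 1.47e7.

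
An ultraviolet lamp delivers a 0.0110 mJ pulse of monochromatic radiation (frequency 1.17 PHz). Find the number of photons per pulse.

1.42 × 10^13 photons

Per-photon energy: E = 7.753 × 10^-19 J (from frequency = 1.17 PHz).
N = E_total / E_photon = 1.10 × 10^-5 J / 7.753 × 10^-19 J = 1.42 × 10^13.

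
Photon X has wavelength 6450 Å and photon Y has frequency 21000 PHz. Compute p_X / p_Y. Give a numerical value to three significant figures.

2.21 × 10^-5

p_X = 1.027 × 10^-27 kg·m/s (from wavelength = 6450 Å, via p = h/λ).
p_Y = 4.641 × 10^-23 kg·m/s (from frequency = 21000 PHz, via p = hf/c).
Ratio = 1.027 × 10^-27 / 4.641 × 10^-23 = 2.21 × 10^-5.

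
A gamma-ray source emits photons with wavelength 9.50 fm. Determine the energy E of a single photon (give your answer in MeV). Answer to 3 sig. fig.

131 MeV

Take h = 6.62607015 × 10^-34 J·s, c = 2.99792458 × 10^8 m/s, 1 eV = 1.602176634 × 10^-19 J.
First convert: λ = 9.50 fm = 9.50 × 10^-15 m.
Apply E = hc/λ: E = 2.091 × 10^-11 J.
Converting to MeV: E = 130.5 MeV ≈ 131 MeV.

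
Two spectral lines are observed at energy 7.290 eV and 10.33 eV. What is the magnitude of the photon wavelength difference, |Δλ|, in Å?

Using λ = hc/E: λ₁ = 1.7007e-7 m, λ₂ = 1.2002e-7 m.
|Δλ| = |1.7007e-7 − 1.2002e-7| = 5.01e-8 m = 501 Å.

501 Å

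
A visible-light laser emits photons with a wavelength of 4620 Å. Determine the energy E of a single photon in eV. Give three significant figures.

2.68 eV

(h = 6.62607015e-34 J·s, c = 2.99792458e8 m/s, 1 eV = 1.602176634e-19 J.)
In SI units: λ = 4620 Å = 4.62e-7 m.
Since E = hc/λ for a photon, E = 4.300e-19 J.
Converting to eV: E = 2.684 eV ≈ 2.68 eV.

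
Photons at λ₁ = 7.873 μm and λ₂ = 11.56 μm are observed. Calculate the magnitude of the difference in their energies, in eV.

Using E = hc/λ: E₁ = 2.5231e-20 J, E₂ = 1.7184e-20 J.
|ΔE| = |2.5231e-20 − 1.7184e-20| = 8.05e-21 J = 0.0502 eV.

0.0502 eV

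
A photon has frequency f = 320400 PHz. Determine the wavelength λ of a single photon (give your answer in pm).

In SI units: f = 320400 PHz = 3.204e20 Hz.
Since λ = c/f for a photon, λ = 9.357e-13 m.
Converting to pm: λ = 0.9357 pm ≈ 0.936 pm.

0.936 pm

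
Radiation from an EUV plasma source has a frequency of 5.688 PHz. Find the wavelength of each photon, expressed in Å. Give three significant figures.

Take c = 2.99792458 × 10^8 m/s.
Convert to SI: f = 5.688 PHz = 5.688 × 10^15 Hz.
Since λ = c/f for a photon, λ = 5.271 × 10^-8 m.
Converting to Å: λ = 527.1 Å ≈ 527 Å.

527 Å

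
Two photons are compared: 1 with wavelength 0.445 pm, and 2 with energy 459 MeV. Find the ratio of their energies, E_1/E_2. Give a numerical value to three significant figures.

6.07e-3

E_1 = 4.464e-13 J (from wavelength = 0.445 pm, via E = hc/λ).
E_2 = 7.354e-11 J (from energy = 459 MeV, via E given directly).
Ratio = 4.464e-13 / 7.354e-11 = 6.07e-3.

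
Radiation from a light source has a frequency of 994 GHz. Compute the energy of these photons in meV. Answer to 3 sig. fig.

4.11 meV

Use h = 6.62607015e-34 J·s, 1 eV = 1.602176634e-19 J.
Convert to SI: f = 994 GHz = 9.94e11 Hz.
The photon relation is E = hf, giving E = 6.586e-22 J.
Converting to meV: E = 4.111 meV ≈ 4.11 meV.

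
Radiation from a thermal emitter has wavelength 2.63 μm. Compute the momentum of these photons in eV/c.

0.471 eV/c

(h = 6.62607015e-34 J·s, c = 2.99792458e8 m/s, 1 eV = 1.602176634e-19 J.)
In SI units: λ = 2.63 μm = 2.63e-6 m.
Apply p = h/λ: p = 2.519e-28 kg·m/s.
Converting to eV/c: p = 0.4714 eV/c ≈ 0.471 eV/c.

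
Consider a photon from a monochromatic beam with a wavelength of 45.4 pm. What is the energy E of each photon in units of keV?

27.3 keV

Use h = 6.62607015 × 10^-34 J·s, c = 2.99792458 × 10^8 m/s, 1 eV = 1.602176634 × 10^-19 J.
First convert: λ = 45.4 pm = 4.54 × 10^-11 m.
Apply E = hc/λ: E = 4.375 × 10^-15 J.
Converting to keV: E = 27.31 keV ≈ 27.3 keV.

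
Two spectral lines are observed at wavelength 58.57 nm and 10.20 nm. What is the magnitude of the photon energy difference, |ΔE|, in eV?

Using E = hc/λ: E₁ = 3.3916e-18 J, E₂ = 1.9475e-17 J.
|ΔE| = |3.3916e-18 − 1.9475e-17| = 1.61e-17 J = 100 eV.

100 eV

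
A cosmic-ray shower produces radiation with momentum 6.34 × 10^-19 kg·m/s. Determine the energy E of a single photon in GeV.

1.19 GeV

Use c = 2.99792458 × 10^8 m/s, 1 eV = 1.602176634 × 10^-19 J.
The photon relation is E = pc, giving E = 1.901 × 10^-10 J.
Converting to GeV: E = 1.186 GeV ≈ 1.19 GeV.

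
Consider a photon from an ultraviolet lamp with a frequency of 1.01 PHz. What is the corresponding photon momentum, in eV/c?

4.18 eV/c

First convert: f = 1.01 PHz = 1.01 × 10^15 Hz.
Apply p = hf/c: p = 2.232 × 10^-27 kg·m/s.
Converting to eV/c: p = 4.177 eV/c ≈ 4.18 eV/c.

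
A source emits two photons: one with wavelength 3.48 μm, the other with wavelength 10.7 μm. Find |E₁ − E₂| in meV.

240 meV

Using E = hc/λ: E₁ = 5.708·10^-20 J, E₂ = 1.856·10^-20 J.
|ΔE| = |5.708·10^-20 − 1.856·10^-20| = 3.85·10^-20 J = 240 meV.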